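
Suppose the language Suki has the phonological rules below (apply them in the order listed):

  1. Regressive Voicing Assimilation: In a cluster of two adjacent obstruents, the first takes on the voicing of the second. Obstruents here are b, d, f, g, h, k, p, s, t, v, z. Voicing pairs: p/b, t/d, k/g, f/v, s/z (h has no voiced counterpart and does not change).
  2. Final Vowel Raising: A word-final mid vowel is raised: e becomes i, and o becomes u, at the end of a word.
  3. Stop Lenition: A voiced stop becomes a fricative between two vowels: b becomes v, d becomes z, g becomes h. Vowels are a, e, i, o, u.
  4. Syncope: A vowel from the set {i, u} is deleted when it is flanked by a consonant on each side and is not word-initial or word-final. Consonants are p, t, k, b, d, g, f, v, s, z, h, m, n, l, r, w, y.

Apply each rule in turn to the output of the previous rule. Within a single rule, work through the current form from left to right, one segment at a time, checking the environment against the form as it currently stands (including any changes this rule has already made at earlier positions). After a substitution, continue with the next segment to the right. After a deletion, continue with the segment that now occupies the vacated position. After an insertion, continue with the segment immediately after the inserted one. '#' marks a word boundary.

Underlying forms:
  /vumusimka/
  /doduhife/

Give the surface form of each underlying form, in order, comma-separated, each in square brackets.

[vmsmka], [dozhfi]

/vumusimka/:
  1 Regressive Voicing Assimilation: no change — [vumusimka]
  2 Final Vowel Raising: no change — [vumusimka]
  3 Stop Lenition: no change — [vumusimka]
  4 Syncope: [vumusimka] → [vmsmka]
/doduhife/:
  1 Regressive Voicing Assimilation: no change — [doduhife]
  2 Final Vowel Raising: [doduhife] → [doduhifi]
  3 Stop Lenition: [doduhifi] → [dozuhifi]
  4 Syncope: [dozuhifi] → [dozhfi]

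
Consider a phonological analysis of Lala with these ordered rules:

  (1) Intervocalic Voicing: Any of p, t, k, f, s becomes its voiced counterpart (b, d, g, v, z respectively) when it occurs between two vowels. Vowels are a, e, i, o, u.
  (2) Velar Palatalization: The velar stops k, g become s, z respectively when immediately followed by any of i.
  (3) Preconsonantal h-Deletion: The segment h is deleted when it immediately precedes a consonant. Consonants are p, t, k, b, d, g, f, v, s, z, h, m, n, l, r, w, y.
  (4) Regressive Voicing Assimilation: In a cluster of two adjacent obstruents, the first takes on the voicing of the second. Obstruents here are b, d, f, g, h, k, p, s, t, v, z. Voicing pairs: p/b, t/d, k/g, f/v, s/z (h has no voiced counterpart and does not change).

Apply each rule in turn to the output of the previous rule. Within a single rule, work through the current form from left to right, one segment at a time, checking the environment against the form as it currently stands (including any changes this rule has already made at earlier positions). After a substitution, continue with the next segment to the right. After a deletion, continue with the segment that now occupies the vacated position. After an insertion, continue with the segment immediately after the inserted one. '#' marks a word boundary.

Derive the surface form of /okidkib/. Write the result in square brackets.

[ozitsib]

(1) Intervocalic Voicing: [okidkib] → [ogidkib]
(2) Velar Palatalization: [ogidkib] → [ozidsib]
(3) Preconsonantal h-Deletion: no change — [ozidsib]
(4) Regressive Voicing Assimilation: [ozidsib] → [ozitsib]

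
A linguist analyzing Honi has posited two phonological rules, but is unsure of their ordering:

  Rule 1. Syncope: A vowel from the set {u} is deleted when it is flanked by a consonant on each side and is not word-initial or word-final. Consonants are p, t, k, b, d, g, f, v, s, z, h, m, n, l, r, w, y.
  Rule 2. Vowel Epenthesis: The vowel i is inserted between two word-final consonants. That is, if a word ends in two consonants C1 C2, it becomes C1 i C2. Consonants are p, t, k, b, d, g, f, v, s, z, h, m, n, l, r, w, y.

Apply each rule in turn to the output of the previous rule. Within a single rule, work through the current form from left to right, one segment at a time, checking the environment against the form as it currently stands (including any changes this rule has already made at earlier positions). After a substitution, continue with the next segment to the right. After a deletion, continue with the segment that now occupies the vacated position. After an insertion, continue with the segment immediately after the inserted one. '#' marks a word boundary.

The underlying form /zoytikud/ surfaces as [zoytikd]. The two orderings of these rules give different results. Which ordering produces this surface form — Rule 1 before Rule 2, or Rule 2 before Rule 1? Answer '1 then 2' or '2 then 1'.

2 then 1

Order 1 then 2:
  1 Syncope: [zoytikud] → [zoytikd]
  2 Vowel Epenthesis: [zoytikd] → [zoytikid]
  result: [zoytikid]
Order 2 then 1:
  2 Vowel Epenthesis: no change — [zoytikud]
  1 Syncope: [zoytikud] → [zoytikd]
  result: [zoytikd]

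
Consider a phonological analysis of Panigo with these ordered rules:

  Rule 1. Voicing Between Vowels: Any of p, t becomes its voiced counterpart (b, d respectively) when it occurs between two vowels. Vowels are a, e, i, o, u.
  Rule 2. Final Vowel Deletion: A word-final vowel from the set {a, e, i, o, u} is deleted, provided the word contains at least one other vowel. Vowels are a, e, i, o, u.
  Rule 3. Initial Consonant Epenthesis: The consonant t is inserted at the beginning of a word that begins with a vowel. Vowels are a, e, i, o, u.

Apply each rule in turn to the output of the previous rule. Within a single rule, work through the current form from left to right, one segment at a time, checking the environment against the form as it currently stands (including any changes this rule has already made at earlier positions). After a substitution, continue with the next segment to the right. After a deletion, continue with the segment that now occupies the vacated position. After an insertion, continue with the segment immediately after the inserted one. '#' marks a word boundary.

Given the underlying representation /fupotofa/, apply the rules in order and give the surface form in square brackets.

Rule 1 Voicing Between Vowels: [fupotofa] → [fubodofa]
Rule 2 Final Vowel Deletion: [fubodofa] → [fubodof]
Rule 3 Initial Consonant Epenthesis: no change — [fubodof]

[fubodof]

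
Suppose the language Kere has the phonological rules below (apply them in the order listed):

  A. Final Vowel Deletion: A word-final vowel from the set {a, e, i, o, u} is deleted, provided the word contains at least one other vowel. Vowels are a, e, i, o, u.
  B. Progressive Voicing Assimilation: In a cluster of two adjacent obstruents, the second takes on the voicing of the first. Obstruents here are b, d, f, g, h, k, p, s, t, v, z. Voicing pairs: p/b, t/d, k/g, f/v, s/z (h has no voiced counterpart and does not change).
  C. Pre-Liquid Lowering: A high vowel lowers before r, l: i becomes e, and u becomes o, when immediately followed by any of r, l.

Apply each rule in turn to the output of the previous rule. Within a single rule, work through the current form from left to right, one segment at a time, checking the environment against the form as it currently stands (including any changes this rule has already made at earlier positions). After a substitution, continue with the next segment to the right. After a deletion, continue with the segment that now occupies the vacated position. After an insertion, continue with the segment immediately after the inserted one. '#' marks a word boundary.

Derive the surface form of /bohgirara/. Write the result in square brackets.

[bohkerar]

A Final Vowel Deletion: [bohgirara] → [bohgirar]
B Progressive Voicing Assimilation: [bohgirar] → [bohkirar]
C Pre-Liquid Lowering: [bohkirar] → [bohkerar]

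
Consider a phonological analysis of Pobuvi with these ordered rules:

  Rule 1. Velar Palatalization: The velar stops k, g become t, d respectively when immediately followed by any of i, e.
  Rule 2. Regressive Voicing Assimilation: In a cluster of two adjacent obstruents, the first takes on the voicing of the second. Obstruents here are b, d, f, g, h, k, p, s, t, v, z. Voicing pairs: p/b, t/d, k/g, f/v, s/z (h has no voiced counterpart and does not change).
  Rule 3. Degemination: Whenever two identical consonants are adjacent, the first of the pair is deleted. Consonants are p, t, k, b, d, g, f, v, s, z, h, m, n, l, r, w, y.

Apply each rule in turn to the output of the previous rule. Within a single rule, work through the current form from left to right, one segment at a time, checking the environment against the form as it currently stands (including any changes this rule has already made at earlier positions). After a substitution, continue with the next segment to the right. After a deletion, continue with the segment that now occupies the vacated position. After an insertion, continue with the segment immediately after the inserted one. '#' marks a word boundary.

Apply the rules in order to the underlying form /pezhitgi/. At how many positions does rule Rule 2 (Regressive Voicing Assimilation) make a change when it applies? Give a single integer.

Rule 1 Velar Palatalization: [pezhitgi] → [pezhitdi]
Rule 2 Regressive Voicing Assimilation: [pezhitdi] → [peshiddi]
Rule 3 Degemination: [peshiddi] → [peshidi]
Rule Rule 2 changed 2 position(s).

2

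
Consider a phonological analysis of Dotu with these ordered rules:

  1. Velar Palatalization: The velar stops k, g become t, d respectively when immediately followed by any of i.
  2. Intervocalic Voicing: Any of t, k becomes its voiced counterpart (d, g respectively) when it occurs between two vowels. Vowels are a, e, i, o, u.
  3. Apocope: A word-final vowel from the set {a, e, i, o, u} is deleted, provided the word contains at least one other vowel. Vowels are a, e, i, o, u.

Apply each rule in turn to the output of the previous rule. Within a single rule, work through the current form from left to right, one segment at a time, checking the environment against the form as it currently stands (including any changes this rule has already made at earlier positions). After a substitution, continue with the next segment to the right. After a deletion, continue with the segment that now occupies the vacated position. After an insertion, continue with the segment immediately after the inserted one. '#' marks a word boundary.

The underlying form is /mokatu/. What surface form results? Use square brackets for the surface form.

1 Velar Palatalization: no change — [mokatu]
2 Intervocalic Voicing: [mokatu] → [mogadu]
3 Apocope: [mogadu] → [mogad]

[mogad]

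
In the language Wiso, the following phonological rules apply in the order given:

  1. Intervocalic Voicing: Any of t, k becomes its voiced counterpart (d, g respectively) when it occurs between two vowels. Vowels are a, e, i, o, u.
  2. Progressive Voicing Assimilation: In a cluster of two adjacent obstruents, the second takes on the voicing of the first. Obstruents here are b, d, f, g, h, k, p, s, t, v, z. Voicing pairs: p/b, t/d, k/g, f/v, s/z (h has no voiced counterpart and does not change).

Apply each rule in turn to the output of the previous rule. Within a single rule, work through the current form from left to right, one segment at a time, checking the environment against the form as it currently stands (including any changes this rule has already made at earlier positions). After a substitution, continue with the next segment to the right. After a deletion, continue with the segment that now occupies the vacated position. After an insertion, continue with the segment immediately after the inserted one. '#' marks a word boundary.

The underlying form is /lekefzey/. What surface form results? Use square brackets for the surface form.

1 Intervocalic Voicing: [lekefzey] → [legefzey]
2 Progressive Voicing Assimilation: [legefzey] → [legefsey]

[legefsey]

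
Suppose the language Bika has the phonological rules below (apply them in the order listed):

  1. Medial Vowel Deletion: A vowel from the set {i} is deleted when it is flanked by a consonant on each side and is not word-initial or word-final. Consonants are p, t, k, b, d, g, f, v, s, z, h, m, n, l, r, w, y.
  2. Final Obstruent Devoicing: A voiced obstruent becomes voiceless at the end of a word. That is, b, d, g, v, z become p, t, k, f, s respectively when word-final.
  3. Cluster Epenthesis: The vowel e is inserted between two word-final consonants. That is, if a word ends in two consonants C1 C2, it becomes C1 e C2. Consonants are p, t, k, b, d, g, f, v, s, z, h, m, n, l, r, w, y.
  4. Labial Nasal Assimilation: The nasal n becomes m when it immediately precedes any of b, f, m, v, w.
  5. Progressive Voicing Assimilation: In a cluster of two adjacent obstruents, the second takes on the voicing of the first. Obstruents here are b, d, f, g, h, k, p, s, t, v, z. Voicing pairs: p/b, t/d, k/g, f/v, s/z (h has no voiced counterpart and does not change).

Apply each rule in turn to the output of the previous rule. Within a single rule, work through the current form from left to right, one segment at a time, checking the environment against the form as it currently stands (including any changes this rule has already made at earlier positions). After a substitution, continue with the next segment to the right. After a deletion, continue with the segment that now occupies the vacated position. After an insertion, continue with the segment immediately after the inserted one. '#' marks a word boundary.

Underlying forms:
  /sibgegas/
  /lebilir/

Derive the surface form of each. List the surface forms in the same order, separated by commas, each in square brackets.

/sibgegas/:
  1 Medial Vowel Deletion: [sibgegas] → [sbgegas]
  2 Final Obstruent Devoicing: no change — [sbgegas]
  3 Cluster Epenthesis: no change — [sbgegas]
  4 Labial Nasal Assimilation: no change — [sbgegas]
  5 Progressive Voicing Assimilation: [sbgegas] → [spkegas]
/lebilir/:
  1 Medial Vowel Deletion: [lebilir] → [leblr]
  2 Final Obstruent Devoicing: no change — [leblr]
  3 Cluster Epenthesis: [leblr] → [lebler]
  4 Labial Nasal Assimilation: no change — [lebler]
  5 Progressive Voicing Assimilation: no change — [lebler]

[spkegas], [lebler]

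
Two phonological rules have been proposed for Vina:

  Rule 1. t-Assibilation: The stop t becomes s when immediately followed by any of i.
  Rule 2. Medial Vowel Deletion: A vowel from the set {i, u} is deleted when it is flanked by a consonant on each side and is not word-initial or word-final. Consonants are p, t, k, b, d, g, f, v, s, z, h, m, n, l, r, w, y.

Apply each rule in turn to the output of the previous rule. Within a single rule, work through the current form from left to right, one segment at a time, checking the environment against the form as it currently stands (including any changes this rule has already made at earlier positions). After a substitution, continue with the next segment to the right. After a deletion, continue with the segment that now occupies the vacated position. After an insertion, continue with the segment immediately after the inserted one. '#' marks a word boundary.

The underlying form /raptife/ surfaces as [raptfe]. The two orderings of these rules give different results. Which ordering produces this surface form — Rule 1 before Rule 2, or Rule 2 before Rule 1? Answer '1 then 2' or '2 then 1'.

2 then 1

Order 1 then 2:
  1 t-Assibilation: [raptife] → [rapsife]
  2 Medial Vowel Deletion: [rapsife] → [rapsfe]
  result: [rapsfe]
Order 2 then 1:
  2 Medial Vowel Deletion: [raptife] → [raptfe]
  1 t-Assibilation: no change — [raptfe]
  result: [raptfe]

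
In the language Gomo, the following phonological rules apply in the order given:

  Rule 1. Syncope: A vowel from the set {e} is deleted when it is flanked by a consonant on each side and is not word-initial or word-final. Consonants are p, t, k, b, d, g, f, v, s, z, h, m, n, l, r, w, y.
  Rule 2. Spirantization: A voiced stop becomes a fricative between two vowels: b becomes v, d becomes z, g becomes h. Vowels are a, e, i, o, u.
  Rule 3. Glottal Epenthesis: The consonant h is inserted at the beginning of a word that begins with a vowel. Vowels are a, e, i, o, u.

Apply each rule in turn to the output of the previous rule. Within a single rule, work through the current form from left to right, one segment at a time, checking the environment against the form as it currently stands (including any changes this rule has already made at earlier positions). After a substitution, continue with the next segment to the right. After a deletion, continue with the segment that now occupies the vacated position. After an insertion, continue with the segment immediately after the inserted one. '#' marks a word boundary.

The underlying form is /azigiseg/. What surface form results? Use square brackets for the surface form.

Rule 1 Syncope: [azigiseg] → [azigisg]
Rule 2 Spirantization: [azigisg] → [azihisg]
Rule 3 Glottal Epenthesis: [azihisg] → [hazihisg]

[hazihisg]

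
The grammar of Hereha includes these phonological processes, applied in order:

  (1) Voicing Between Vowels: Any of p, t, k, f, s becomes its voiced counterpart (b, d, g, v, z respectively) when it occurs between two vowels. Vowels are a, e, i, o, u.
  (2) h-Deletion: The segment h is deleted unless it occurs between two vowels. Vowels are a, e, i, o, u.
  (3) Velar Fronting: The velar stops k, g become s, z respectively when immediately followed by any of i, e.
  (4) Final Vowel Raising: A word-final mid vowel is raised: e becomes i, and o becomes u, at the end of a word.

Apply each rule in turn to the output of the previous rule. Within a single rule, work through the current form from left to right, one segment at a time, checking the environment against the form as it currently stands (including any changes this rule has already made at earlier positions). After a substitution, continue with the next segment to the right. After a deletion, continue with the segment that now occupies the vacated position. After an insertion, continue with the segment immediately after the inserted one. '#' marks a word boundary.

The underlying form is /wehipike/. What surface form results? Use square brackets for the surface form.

(1) Voicing Between Vowels: [wehipike] → [wehibige]
(2) h-Deletion: no change — [wehibige]
(3) Velar Fronting: [wehibige] → [wehibize]
(4) Final Vowel Raising: [wehibize] → [wehibizi]

[wehibizi]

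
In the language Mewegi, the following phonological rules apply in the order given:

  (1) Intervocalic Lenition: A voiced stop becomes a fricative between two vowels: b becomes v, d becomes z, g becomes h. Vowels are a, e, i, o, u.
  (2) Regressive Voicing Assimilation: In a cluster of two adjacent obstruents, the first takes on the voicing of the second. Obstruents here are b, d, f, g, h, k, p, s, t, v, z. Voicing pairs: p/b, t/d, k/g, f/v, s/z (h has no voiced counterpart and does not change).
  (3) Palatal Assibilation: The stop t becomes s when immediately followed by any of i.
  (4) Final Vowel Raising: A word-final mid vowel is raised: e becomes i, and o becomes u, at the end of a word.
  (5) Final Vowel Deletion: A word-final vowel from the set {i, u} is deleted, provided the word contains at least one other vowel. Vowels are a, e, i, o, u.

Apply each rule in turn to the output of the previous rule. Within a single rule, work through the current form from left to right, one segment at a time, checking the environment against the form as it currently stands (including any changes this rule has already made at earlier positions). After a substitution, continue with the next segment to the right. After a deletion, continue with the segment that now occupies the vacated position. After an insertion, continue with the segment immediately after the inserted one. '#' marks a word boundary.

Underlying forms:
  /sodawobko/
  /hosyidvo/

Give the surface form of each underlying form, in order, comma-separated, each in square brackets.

[sozawopk], [hosyidv]

/sodawobko/:
  (1) Intervocalic Lenition: [sodawobko] → [sozawobko]
  (2) Regressive Voicing Assimilation: [sozawobko] → [sozawopko]
  (3) Palatal Assibilation: no change — [sozawopko]
  (4) Final Vowel Raising: [sozawopko] → [sozawopku]
  (5) Final Vowel Deletion: [sozawopku] → [sozawopk]
/hosyidvo/:
  (1) Intervocalic Lenition: no change — [hosyidvo]
  (2) Regressive Voicing Assimilation: no change — [hosyidvo]
  (3) Palatal Assibilation: no change — [hosyidvo]
  (4) Final Vowel Raising: [hosyidvo] → [hosyidvu]
  (5) Final Vowel Deletion: [hosyidvu] → [hosyidv]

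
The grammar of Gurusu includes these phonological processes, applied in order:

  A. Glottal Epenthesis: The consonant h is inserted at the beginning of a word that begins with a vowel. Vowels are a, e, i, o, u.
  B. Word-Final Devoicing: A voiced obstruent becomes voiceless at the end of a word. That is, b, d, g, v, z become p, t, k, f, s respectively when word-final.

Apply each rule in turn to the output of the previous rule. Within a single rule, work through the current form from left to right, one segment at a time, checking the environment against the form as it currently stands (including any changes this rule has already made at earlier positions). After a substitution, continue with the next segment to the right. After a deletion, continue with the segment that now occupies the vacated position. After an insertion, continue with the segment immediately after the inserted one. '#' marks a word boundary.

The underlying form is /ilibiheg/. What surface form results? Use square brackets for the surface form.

[hilibihek]

A Glottal Epenthesis: [ilibiheg] → [hilibiheg]
B Word-Final Devoicing: [hilibiheg] → [hilibihek]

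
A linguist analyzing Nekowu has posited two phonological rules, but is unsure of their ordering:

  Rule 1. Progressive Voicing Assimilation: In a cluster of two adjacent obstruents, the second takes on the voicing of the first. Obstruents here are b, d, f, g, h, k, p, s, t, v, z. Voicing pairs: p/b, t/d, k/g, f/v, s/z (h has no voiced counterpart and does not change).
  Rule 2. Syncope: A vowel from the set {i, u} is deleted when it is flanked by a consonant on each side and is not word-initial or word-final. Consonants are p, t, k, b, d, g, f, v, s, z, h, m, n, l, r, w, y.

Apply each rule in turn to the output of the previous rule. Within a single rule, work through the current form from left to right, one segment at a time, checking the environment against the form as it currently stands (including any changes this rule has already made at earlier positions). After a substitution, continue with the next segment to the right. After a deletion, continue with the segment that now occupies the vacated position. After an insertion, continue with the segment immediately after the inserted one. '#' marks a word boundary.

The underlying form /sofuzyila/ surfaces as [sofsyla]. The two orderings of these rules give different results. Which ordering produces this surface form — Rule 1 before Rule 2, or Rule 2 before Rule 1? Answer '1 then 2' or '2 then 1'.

2 then 1

Order 1 then 2:
  1 Progressive Voicing Assimilation: no change — [sofuzyila]
  2 Syncope: [sofuzyila] → [sofzyla]
  result: [sofzyla]
Order 2 then 1:
  2 Syncope: [sofuzyila] → [sofzyla]
  1 Progressive Voicing Assimilation: [sofzyla] → [sofsyla]
  result: [sofsyla]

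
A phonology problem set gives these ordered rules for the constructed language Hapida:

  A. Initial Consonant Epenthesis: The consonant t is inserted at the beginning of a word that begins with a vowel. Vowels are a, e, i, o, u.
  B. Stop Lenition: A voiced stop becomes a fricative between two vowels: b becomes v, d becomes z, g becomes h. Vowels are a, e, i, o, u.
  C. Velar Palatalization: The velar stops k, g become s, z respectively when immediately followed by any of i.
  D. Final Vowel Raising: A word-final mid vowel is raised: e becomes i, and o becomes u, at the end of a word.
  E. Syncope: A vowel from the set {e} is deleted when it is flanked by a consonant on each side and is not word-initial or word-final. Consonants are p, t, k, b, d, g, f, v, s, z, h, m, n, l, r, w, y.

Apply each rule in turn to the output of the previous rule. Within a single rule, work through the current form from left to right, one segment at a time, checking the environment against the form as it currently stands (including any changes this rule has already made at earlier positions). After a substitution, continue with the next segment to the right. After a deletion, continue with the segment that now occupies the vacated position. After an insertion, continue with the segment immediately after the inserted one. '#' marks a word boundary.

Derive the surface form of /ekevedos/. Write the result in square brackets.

[tkvzos]

A Initial Consonant Epenthesis: [ekevedos] → [tekevedos]
B Stop Lenition: [tekevedos] → [tekevezos]
C Velar Palatalization: no change — [tekevezos]
D Final Vowel Raising: no change — [tekevezos]
E Syncope: [tekevezos] → [tkvzos]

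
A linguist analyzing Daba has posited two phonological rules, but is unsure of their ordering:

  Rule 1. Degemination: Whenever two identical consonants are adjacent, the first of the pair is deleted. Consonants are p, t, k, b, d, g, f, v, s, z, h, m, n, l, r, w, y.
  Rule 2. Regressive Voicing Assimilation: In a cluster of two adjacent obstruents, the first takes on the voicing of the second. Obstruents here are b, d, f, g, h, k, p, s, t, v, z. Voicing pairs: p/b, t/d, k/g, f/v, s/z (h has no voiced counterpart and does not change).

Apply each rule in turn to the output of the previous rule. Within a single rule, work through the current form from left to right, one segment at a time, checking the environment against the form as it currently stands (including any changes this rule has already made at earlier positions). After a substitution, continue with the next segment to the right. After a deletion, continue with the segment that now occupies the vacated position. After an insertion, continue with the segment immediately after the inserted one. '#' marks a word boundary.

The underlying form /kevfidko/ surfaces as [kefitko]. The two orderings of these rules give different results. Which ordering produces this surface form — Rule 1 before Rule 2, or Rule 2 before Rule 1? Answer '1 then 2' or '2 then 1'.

Order 1 then 2:
  1 Degemination: no change — [kevfidko]
  2 Regressive Voicing Assimilation: [kevfidko] → [keffitko]
  result: [keffitko]
Order 2 then 1:
  2 Regressive Voicing Assimilation: [kevfidko] → [keffitko]
  1 Degemination: [keffitko] → [kefitko]
  result: [kefitko]

2 then 1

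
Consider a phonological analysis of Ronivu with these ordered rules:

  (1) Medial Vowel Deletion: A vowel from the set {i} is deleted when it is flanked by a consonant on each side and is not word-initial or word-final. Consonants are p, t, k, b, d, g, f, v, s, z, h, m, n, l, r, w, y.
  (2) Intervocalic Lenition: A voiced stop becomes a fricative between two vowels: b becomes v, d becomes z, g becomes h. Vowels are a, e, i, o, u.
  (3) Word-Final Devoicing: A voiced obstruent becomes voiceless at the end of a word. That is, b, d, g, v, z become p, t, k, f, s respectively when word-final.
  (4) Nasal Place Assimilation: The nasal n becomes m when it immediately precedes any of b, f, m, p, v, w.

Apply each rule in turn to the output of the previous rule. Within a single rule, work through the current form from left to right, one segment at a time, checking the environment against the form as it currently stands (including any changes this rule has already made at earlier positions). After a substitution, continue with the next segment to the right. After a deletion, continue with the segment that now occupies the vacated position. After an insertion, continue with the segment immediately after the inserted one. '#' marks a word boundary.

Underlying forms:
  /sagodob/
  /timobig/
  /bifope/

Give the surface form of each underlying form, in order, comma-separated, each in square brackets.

[sahozop], [tmobk], [bfope]

/sagodob/:
  (1) Medial Vowel Deletion: no change — [sagodob]
  (2) Intervocalic Lenition: [sagodob] → [sahozob]
  (3) Word-Final Devoicing: [sahozob] → [sahozop]
  (4) Nasal Place Assimilation: no change — [sahozop]
/timobig/:
  (1) Medial Vowel Deletion: [timobig] → [tmobg]
  (2) Intervocalic Lenition: no change — [tmobg]
  (3) Word-Final Devoicing: [tmobg] → [tmobk]
  (4) Nasal Place Assimilation: no change — [tmobk]
/bifope/:
  (1) Medial Vowel Deletion: [bifope] → [bfope]
  (2) Intervocalic Lenition: no change — [bfope]
  (3) Word-Final Devoicing: no change — [bfope]
  (4) Nasal Place Assimilation: no change — [bfope]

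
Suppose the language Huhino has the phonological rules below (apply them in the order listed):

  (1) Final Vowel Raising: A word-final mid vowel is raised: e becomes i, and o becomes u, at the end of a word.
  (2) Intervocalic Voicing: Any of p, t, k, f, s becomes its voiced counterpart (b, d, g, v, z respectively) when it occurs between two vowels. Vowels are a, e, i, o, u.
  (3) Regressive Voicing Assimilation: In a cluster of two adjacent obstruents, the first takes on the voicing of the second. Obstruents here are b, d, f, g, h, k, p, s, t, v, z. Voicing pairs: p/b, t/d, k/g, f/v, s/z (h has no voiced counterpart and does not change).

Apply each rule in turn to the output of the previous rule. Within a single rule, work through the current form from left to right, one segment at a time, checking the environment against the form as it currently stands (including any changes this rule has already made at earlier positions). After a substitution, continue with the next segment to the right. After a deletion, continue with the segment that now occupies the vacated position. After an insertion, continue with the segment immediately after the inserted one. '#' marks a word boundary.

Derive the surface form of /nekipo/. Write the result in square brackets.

(1) Final Vowel Raising: [nekipo] → [nekipu]
(2) Intervocalic Voicing: [nekipu] → [negibu]
(3) Regressive Voicing Assimilation: no change — [negibu]

[negibu]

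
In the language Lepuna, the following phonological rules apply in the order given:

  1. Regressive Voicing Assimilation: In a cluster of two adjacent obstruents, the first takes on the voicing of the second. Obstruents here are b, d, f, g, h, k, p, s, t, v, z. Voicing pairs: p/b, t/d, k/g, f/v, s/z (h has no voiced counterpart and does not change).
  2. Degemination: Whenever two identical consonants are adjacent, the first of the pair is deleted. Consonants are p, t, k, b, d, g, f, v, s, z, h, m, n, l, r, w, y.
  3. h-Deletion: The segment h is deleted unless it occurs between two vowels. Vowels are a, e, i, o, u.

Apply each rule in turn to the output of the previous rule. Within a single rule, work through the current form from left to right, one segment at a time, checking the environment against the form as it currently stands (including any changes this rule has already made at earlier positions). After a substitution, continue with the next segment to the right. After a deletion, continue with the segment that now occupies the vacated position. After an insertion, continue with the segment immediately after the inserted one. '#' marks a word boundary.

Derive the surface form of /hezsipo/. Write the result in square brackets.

1 Regressive Voicing Assimilation: [hezsipo] → [hessipo]
2 Degemination: [hessipo] → [hesipo]
3 h-Deletion: [hesipo] → [esipo]

[esipo]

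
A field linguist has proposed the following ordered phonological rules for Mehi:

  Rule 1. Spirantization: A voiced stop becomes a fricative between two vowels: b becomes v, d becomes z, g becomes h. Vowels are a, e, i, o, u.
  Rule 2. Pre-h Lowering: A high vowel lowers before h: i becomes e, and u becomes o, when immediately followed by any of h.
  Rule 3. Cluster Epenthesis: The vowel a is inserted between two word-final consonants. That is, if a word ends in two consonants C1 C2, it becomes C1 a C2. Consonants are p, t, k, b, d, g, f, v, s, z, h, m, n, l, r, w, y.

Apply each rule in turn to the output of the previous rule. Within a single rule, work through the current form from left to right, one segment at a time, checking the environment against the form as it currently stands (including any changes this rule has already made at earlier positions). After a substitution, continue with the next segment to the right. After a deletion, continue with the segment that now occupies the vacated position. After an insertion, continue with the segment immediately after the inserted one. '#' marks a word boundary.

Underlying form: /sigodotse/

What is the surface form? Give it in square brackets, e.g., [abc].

[sehozotse]

Rule 1 Spirantization: [sigodotse] → [sihozotse]
Rule 2 Pre-h Lowering: [sihozotse] → [sehozotse]
Rule 3 Cluster Epenthesis: no change — [sehozotse]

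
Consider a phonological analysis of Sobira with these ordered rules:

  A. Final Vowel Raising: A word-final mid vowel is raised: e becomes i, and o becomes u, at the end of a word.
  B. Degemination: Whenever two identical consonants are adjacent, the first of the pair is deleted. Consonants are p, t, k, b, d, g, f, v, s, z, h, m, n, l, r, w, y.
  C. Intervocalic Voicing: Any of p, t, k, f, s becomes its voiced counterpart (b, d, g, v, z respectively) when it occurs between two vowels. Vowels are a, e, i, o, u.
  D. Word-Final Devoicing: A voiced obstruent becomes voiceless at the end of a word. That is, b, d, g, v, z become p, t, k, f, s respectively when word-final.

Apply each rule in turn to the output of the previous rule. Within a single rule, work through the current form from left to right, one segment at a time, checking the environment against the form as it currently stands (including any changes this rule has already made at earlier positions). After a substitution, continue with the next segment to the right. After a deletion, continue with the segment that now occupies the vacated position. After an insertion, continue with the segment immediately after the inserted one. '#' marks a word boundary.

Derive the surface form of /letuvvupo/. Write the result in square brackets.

A Final Vowel Raising: [letuvvupo] → [letuvvupu]
B Degemination: [letuvvupu] → [letuvupu]
C Intervocalic Voicing: [letuvupu] → [leduvubu]
D Word-Final Devoicing: no change — [leduvubu]

[leduvubu]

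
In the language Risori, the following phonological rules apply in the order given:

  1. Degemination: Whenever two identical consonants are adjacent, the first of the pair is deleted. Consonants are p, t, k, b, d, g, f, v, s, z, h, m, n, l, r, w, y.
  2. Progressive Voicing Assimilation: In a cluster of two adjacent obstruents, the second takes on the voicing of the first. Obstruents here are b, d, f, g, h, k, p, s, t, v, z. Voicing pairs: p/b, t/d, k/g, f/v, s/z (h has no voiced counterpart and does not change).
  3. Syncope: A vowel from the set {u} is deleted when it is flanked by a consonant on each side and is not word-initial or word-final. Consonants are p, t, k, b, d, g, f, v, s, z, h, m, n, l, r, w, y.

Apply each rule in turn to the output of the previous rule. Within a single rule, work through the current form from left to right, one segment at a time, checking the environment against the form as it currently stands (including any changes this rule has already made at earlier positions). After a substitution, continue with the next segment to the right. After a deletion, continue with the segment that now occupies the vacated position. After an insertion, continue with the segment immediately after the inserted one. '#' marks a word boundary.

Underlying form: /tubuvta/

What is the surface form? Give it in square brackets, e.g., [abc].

[tbvda]

1 Degemination: no change — [tubuvta]
2 Progressive Voicing Assimilation: [tubuvta] → [tubuvda]
3 Syncope: [tubuvda] → [tbvda]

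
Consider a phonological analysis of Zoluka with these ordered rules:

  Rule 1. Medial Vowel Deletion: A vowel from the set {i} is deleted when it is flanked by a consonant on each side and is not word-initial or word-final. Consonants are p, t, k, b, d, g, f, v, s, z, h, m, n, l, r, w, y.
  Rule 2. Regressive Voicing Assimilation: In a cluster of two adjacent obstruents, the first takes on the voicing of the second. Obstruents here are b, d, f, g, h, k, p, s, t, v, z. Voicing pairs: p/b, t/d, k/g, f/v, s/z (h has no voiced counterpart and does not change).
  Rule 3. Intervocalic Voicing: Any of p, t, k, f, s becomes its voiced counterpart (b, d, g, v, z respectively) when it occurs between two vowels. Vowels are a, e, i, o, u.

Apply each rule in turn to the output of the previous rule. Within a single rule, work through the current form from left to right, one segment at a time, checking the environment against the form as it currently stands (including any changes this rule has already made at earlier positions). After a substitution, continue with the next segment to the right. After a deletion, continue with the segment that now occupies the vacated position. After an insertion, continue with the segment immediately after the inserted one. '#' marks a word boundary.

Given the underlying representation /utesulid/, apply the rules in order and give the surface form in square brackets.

[udezuld]

Rule 1 Medial Vowel Deletion: [utesulid] → [utesuld]
Rule 2 Regressive Voicing Assimilation: no change — [utesuld]
Rule 3 Intervocalic Voicing: [utesuld] → [udezuld]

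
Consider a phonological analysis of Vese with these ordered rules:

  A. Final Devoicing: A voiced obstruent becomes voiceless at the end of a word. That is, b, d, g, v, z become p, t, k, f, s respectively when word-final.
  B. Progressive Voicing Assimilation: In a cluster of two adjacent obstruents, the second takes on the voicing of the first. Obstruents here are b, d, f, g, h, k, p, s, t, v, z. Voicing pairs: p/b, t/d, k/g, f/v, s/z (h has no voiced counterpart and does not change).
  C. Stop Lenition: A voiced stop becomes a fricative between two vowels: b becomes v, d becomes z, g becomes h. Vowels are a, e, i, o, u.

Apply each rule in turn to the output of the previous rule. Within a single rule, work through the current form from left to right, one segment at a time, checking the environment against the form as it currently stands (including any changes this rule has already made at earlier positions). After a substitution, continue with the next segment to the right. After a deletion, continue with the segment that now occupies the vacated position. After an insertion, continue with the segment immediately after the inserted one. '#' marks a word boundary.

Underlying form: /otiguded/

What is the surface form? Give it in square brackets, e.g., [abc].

A Final Devoicing: [otiguded] → [otigudet]
B Progressive Voicing Assimilation: no change — [otigudet]
C Stop Lenition: [otigudet] → [otihuzet]

[otihuzet]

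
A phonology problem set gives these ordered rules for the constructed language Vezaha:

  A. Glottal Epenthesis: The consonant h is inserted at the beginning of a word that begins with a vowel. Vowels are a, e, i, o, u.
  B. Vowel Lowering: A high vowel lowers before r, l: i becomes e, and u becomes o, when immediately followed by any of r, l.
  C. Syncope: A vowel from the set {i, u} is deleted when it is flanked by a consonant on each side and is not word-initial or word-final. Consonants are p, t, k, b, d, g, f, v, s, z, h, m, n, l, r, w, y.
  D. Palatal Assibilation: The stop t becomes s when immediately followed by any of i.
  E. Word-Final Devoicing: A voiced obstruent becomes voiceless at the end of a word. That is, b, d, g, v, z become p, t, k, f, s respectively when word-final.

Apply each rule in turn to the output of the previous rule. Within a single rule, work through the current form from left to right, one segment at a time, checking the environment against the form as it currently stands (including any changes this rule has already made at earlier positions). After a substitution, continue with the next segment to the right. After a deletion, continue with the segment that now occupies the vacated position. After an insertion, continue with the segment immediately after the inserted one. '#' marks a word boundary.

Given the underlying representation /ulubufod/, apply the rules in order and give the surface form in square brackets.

[holbfot]

A Glottal Epenthesis: [ulubufod] → [hulubufod]
B Vowel Lowering: [hulubufod] → [holubufod]
C Syncope: [holubufod] → [holbfod]
D Palatal Assibilation: no change — [holbfod]
E Word-Final Devoicing: [holbfod] → [holbfot]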